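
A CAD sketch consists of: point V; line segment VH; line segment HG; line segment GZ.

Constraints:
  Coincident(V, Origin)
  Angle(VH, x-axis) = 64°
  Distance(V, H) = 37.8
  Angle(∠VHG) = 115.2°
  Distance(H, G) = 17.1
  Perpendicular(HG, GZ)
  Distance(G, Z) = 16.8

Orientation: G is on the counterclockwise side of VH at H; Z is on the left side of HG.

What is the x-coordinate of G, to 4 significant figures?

5.856

V is at the origin; VH runs at 64.0° with length 37.8, so H = 37.8·(cos 64.0°, sin 64.0°) = (16.57, 33.97). ∠VHG = 115.2°, so HG runs at 64.0° + (180° − 115.2°) = 128.8° from the x-axis; with |HG| = 17.1, G = H + 17.1·(cos 128.8°, sin 128.8°) = (5.856, 47.30). So G.x = 5.856.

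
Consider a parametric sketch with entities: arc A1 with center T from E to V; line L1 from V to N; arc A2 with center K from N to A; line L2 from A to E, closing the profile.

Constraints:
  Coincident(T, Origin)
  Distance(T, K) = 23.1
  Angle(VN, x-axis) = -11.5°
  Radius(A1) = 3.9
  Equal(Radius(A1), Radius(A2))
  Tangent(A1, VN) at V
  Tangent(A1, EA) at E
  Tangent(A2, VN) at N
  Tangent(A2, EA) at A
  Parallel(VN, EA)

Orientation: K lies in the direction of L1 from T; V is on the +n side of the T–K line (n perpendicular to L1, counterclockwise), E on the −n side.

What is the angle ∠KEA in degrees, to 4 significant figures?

9.583°

Tangency of A1 to both parallel lines with radius 3.9 puts V and E at T ± 3.9·n: V = (0.7775, 3.822), E = (-0.7775, -3.822). Equal radii place N and A the same way about K: N = K + 3.9·n = (23.41, -0.7837), A = K − 3.9·n = (21.86, -8.427). Then cos ∠KEA = EK·EA / (|EK||EA|), giving 9.583°.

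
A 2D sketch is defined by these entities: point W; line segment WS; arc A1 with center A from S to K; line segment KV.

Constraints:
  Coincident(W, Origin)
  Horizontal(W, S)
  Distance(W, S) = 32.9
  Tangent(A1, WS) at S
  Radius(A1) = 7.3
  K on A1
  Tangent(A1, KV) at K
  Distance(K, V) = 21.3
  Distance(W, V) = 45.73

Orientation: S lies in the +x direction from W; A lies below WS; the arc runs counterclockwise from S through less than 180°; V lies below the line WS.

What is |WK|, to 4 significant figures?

28.13

Checks: |AK| = 7.300 ✓; ∠(AK, KV) = 90.00° ✓; |KV| = 21.30 ✓; |WV| = 45.73 ✓.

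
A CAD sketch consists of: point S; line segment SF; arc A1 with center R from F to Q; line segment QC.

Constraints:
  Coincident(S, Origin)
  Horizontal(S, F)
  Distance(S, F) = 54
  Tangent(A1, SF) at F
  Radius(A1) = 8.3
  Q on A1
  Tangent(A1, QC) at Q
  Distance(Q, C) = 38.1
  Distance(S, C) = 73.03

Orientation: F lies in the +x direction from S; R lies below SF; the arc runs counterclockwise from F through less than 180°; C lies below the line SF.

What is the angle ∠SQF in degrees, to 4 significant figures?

114.9°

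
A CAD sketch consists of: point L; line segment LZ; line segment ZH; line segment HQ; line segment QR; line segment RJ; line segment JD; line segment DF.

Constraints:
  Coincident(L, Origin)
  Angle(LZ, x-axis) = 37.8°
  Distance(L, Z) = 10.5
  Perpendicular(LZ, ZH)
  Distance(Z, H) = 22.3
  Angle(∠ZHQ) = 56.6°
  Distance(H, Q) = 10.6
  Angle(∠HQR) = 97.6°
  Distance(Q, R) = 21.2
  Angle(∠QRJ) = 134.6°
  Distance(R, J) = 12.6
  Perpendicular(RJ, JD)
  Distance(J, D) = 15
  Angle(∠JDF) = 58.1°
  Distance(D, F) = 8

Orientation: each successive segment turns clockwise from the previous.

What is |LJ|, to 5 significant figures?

23.764

∠HQR = 97.6° gives QR at 102.00° from the x-axis; with |QR| = 21.2, R = (6.9880, 8.7386). ∠QRJ = 134.6° gives RJ at 56.600° from the x-axis; with |RJ| = 12.6, J = (13.924, 19.258). Then |LJ| = |J − L| = 23.764.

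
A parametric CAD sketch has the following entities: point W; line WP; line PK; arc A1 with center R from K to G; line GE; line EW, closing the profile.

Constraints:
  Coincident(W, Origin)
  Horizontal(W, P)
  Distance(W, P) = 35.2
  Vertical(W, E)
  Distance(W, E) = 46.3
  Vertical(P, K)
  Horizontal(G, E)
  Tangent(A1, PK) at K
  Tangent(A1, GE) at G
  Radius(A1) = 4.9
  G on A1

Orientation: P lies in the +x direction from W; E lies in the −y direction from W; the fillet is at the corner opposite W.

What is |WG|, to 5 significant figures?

55.333

W is at the origin; W and P share the same y with |WP| = 35.2 and P on the +x side, so P = (35.200, 0.0000). W and E share the same x with |WE| = 46.3 and E on the −y side, so E = (0.0000, -46.300). The virtual corner opposite W is at (35.200, -46.300). The tangent condition forces RK to be normal to PK and the tangent condition forces RG to be normal to GE, with radius 4.9, so the center R sits 4.9 in from both sides at R = (30.300, -41.400). That places the tangent points at K = (35.200, -41.400) on PK and G = (30.300, -46.300) on GE. Then |WG| = |G − W| = 55.333.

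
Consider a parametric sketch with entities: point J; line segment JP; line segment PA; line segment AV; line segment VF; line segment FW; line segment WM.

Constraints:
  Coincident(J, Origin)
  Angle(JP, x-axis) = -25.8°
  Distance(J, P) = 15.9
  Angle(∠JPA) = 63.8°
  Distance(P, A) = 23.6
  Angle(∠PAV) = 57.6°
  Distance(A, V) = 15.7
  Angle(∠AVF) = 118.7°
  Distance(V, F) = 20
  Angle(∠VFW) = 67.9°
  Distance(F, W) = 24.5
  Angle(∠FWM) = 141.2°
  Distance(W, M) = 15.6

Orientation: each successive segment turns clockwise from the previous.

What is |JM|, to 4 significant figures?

33.65

J is at the origin; JP runs at -25.8° with length 15.9, so P = (14.32, -6.920). ∠JPA = 63.8° gives PA at -142.0° from the x-axis; with |PA| = 23.6, A = (-4.282, -21.45). ∠PAV = 57.6° gives AV at 95.60° from the x-axis; with |AV| = 15.7, V = (-5.814, -5.825). ∠AVF = 118.7° gives VF at 34.30° from the x-axis; with |VF| = 20.0, F = (10.71, 5.446). ∠VFW = 67.9° gives FW at -77.80° from the x-axis; with |FW| = 24.5, W = (15.89, -18.50). ∠FWM = 141.2° gives WM at -116.6° from the x-axis; with |WM| = 15.6, M = (8.900, -32.45). Then |JM| = |M − J| = 33.65.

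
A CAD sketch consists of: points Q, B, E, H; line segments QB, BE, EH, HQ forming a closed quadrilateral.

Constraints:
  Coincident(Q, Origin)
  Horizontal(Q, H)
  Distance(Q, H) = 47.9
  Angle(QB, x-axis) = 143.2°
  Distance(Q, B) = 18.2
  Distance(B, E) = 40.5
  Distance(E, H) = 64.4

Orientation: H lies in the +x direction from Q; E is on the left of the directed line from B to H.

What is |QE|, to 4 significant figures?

47.13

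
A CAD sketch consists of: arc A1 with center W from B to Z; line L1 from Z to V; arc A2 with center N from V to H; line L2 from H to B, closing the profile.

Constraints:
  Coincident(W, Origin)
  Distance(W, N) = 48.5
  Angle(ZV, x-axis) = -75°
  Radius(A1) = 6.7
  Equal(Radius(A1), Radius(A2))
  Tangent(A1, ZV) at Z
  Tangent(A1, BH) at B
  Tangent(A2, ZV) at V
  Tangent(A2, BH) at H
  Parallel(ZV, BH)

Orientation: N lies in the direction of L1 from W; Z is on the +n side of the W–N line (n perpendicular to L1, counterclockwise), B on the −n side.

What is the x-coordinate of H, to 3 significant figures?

6.08

The slot axis is L1's direction at -75.0°, so u = (cos -75.0°, sin -75.0°) = (0.259, -0.966) and n = (−sin -75.0°, cos -75.0°) = (0.966, 0.259). W is at the origin and N lies 48.5 along u from W, so N = 48.5·u = (12.6, -46.8). Tangency of A1 to both parallel lines with radius 6.7 puts Z and B at W ± 6.7·n: Z = (6.47, 1.73), B = (-6.47, -1.73). Equal radii place V and H the same way about N: V = N + 6.7·n = (19.0, -45.1), H = N − 6.7·n = (6.08, -48.6). So H.x = 6.08.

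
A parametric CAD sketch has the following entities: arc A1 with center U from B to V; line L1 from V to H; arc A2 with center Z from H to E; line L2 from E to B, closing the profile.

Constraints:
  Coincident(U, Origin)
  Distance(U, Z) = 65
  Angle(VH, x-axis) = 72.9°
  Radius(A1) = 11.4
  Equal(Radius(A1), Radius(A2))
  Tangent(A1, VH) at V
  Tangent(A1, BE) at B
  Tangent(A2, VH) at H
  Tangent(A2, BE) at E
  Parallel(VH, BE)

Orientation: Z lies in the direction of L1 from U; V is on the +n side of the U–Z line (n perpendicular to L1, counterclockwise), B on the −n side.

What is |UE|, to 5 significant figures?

65.992

Tangency of A1 to both parallel lines with radius 11.4 puts V and B at U ± 11.4·n: V = (-10.896, 3.3521), B = (10.896, -3.3521). Equal radii place H and E the same way about Z: H = Z + 11.4·n = (8.2166, 65.479), E = Z − 11.4·n = (30.009, 58.774). Then |UE| = |E − U| = 65.992.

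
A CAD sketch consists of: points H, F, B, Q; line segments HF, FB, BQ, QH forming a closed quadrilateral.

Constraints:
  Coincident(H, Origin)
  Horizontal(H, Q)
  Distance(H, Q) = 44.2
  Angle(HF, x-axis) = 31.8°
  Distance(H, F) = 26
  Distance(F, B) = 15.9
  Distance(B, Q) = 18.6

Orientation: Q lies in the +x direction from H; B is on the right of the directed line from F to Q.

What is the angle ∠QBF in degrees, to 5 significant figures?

97.527°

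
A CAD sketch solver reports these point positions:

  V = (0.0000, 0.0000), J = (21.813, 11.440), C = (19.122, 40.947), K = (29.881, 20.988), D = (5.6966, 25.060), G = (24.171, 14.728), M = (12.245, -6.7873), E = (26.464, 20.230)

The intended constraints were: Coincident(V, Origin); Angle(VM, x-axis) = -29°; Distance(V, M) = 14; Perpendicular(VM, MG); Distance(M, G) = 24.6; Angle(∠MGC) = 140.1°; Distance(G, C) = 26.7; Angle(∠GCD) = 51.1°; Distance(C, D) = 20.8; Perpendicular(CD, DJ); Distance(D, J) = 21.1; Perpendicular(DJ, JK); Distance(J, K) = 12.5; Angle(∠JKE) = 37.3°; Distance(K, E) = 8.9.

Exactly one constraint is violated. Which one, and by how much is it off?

Distance(K, E) = 8.9 — off by 5.40.

V = (0.00, 0.00) ✓; VM at -29.00° ✓; |VM| = 14.00 ✓; ∠(VM, MG) = 90.00° ✓; |MG| = 24.60 ✓; ∠MGC = 140.1° ✓; |GC| = 26.70 ✓; ∠GCD = 51.10° ✓; |CD| = 20.80 ✓; ∠(CD, DJ) = 90.00° ✓; |DJ| = 21.10 ✓; ∠(DJ, JK) = 90.00° ✓; |JK| = 12.50 ✓; ∠JKE = 37.29° ✓; |KE| = 3.500 ✗.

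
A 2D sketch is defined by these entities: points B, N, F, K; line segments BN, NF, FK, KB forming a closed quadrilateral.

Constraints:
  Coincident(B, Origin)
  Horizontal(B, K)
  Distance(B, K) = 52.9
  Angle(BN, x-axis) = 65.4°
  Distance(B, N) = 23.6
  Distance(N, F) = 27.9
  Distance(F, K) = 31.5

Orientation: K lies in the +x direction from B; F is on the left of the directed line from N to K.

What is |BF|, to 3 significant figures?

46.0

Checks: |NF| = 27.90 ✓; |FK| = 31.50 ✓.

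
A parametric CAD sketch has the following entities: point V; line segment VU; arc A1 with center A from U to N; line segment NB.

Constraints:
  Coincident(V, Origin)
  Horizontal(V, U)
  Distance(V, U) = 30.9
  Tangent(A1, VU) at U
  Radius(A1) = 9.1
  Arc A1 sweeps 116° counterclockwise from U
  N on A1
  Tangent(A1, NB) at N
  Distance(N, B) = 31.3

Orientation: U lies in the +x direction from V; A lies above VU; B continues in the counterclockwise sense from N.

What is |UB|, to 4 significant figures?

41.59

V is at the origin; V and U share the same y with |VU| = 30.9 and U on the +x side, so U = (30.90, 0.000). A1 meets VU tangentially, so AU is at right angles to VU, so A = U + (0, 9.1) = (30.90, 9.100). On A1, U sits at bearing -90° from A; a 116° counterclockwise sweep puts N at bearing 26°, so N = A + 9.1·(cos 26°, sin 26°) = (39.08, 13.09). The tangent condition forces AN to be normal to NB, so NB runs along (−sin 26°, cos 26°); with |NB| = 31.3, B = (25.36, 41.22). Then |UB| = |B − U| = 41.59.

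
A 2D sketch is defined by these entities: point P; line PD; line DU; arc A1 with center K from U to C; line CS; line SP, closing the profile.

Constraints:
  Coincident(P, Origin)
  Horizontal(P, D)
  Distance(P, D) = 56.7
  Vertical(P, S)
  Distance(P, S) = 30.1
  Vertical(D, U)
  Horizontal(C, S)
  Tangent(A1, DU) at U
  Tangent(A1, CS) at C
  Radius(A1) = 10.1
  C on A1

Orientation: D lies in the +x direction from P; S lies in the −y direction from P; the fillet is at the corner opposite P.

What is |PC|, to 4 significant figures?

55.48

P is at the origin; PD is horizontal with |PD| = 56.7 and D on the +x side, so D = (56.70, 0.000). P and S share the same x with |PS| = 30.1 and S on the −y side, so S = (0.000, -30.10). The virtual corner opposite P is at (56.70, -30.10). A1 meets DU tangentially, so KU is at right angles to DU and tangency of A1 to CS means the radius KC is perpendicular to CS, with radius 10.1, so the center K sits 10.1 in from both sides at K = (46.60, -20.00). That places the tangent points at U = (56.70, -20.00) on DU and C = (46.60, -30.10) on CS. Then |PC| = |C − P| = 55.48.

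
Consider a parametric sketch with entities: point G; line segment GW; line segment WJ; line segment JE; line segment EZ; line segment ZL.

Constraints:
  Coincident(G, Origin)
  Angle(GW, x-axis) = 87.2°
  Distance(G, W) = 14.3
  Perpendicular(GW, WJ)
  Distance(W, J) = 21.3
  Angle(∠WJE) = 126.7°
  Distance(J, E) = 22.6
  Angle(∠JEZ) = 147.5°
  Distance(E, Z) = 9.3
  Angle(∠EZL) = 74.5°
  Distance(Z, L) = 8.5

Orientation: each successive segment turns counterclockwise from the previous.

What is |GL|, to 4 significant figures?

29.46

G is at the origin; GW runs at 87.2° with length 14.3, so W = (0.6986, 14.28). GW is perpendicular to WJ, so WJ runs at 177.2°; with |WJ| = 21.3, J = (-20.58, 15.32). ∠WJE = 126.7° gives JE at -129.5° from the x-axis; with |JE| = 22.6, E = (-34.95, -2.115). ∠JEZ = 147.5° gives EZ at -97.00° from the x-axis; with |EZ| = 9.3, Z = (-36.08, -11.35). ∠EZL = 74.5° gives ZL at 8.500° from the x-axis; with |ZL| = 8.5, L = (-27.68, -10.09). Then |GL| = |L − G| = 29.46.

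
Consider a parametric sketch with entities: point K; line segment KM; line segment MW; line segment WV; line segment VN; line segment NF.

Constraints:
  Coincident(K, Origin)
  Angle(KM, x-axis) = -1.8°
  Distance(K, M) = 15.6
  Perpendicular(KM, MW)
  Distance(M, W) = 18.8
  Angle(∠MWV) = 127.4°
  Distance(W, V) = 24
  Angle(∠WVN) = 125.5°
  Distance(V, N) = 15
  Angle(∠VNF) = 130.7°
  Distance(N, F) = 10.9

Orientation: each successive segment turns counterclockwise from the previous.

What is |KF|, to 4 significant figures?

29.18

K is at the origin; KM runs at -1.8° with length 15.6, so M = (15.59, -0.4900). The perpendicularity gives MW at right angles to KM, so MW runs at 88.20°; with |MW| = 18.8, W = (16.18, 18.30). ∠MWV = 127.4° gives WV at 140.8° from the x-axis; with |WV| = 24.0, V = (-2.416, 33.47). ∠WVN = 125.5° gives VN at -164.7° from the x-axis; with |VN| = 15.0, N = (-16.88, 29.51). ∠VNF = 130.7° gives NF at -115.4° from the x-axis; with |NF| = 10.9, F = (-21.56, 19.66). Then |KF| = |F − K| = 29.18.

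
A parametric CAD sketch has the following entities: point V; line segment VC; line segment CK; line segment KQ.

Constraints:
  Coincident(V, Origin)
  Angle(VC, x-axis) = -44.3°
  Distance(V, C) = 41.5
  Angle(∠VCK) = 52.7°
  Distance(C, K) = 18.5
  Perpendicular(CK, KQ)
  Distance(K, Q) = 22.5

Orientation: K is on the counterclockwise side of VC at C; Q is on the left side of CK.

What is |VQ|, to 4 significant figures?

12.44

V is at the origin; VC runs at -44.3° with length 41.5, so C = 41.5·(cos -44.3°, sin -44.3°) = (29.70, -28.98). ∠VCK = 52.7°, so CK runs at -44.3° + (180° − 52.7°) = 83.00° from the x-axis; with |CK| = 18.5, K = C + 18.5·(cos 83.00°, sin 83.00°) = (31.96, -10.62). CK ⟂ KQ; with |KQ| = 22.5 on the left of CK, Q = K + 22.5·(-0.9925, 0.1219) = (9.624, -7.880). Then |VQ| = |Q − V| = 12.44.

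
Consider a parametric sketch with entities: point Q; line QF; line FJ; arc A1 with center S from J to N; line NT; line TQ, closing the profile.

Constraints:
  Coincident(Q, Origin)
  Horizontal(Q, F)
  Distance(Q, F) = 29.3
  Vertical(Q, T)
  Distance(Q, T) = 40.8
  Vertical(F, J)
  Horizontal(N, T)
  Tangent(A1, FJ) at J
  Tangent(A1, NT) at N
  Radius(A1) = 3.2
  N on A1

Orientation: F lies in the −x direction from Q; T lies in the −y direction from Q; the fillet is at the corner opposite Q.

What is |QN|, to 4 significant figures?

48.43

The virtual corner opposite Q is at (-29.30, -40.80). A1 meets FJ tangentially, so SJ is at right angles to FJ and the tangent condition forces SN to be normal to NT, with radius 3.2, so the center S sits 3.2 in from both sides at S = (-26.10, -37.60). That places the tangent points at J = (-29.30, -37.60) on FJ and N = (-26.10, -40.80) on NT. Then |QN| = |N − Q| = 48.43.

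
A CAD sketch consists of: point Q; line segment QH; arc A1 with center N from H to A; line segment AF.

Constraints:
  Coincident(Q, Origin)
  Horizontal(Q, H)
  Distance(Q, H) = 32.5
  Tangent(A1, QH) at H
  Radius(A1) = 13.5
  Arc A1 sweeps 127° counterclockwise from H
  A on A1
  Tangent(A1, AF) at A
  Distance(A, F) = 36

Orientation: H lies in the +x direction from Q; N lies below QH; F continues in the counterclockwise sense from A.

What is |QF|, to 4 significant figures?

66.48

Q is at the origin; QH is horizontal with |QH| = 32.5 and H on the +x side, so H = (32.50, 0.000). Tangency of A1 to QH means the radius NH is perpendicular to QH, so N = H + (0, -13.5) = (32.50, -13.50). On A1, H sits at bearing 90° from N; a 127° counterclockwise sweep puts A at bearing 217°, so A = N + 13.5·(cos 217°, sin 217°) = (21.72, -21.62). The tangent condition forces NA to be normal to AF, so AF runs along (−sin 217°, cos 217°); with |AF| = 36.0, F = (43.38, -50.38). Then |QF| = |F − Q| = 66.48.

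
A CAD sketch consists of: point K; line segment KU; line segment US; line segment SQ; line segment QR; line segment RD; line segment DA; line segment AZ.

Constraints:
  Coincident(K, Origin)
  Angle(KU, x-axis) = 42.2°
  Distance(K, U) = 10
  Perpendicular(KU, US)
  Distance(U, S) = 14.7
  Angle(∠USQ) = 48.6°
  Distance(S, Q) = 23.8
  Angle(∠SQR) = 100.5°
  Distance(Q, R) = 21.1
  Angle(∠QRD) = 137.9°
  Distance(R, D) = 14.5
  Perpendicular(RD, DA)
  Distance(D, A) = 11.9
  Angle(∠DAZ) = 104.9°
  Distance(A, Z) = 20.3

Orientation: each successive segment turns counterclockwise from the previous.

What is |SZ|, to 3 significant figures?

17.4

K is at the origin; KU runs at 42.2° with length 10.0, so U = (7.41, 6.72). KU ⟂ US, so US runs at 132°; with |US| = 14.7, S = (-2.47, 17.6). ∠USQ = 48.6° gives SQ at -96.4° from the x-axis; with |SQ| = 23.8, Q = (-5.12, -6.04). ∠SQR = 100.5° gives QR at -16.9° from the x-axis; with |QR| = 21.1, R = (15.1, -12.2). ∠QRD = 137.9° gives RD at 25.2° from the x-axis; with |RD| = 14.5, D = (28.2, -6.00). The perpendicularity gives DA at right angles to RD, so DA runs at 115°; with |DA| = 11.9, A = (23.1, 4.76). ∠DAZ = 104.9° gives AZ at -170° from the x-axis; with |AZ| = 20.3, Z = (3.15, 1.13). Then |SZ| = |Z − S| = 17.4.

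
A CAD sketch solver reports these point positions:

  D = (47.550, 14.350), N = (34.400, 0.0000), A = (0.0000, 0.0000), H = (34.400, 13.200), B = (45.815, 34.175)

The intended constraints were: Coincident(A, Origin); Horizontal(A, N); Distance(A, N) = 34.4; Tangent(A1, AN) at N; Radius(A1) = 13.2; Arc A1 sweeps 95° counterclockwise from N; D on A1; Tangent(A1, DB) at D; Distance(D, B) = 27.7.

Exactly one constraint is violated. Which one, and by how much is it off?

Distance(D, B) = 27.7 — off by 7.80.

A = (0.00, 0.00) ✓; A.y = 0.00, N.y = 0.00 ✓; |AN| = 34.40 ✓; ∠(HN, NA) = 90.00° ✓; |HN| = 13.20 ✓; bearing(H→D) − bearing(H→N) = 95.00° ✓; |HD| = 13.20 ✓; ∠(HD, DB) = 90.00° ✓; |DB| = 19.90 ✗.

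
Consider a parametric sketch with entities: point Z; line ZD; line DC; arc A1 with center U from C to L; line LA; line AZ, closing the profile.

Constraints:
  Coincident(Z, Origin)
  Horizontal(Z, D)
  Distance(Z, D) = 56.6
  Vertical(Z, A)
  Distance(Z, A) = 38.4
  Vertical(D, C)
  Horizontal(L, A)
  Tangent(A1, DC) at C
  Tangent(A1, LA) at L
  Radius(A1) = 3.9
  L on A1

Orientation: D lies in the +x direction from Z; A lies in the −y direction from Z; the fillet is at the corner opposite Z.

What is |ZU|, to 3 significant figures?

63.0

Z is at the origin; ZD is horizontal with |ZD| = 56.6 and D on the +x side, so D = (56.6, 0.00). ZA is vertical with |ZA| = 38.4 and A on the −y side, so A = (0.00, -38.4). The virtual corner opposite Z is at (56.6, -38.4). Since A1 is tangent to DC there, UC ⟂ DC and A1 meets LA tangentially, so UL is at right angles to LA, with radius 3.9, so the center U sits 3.9 in from both sides at U = (52.7, -34.5). Then |ZU| = |U − Z| = 63.0.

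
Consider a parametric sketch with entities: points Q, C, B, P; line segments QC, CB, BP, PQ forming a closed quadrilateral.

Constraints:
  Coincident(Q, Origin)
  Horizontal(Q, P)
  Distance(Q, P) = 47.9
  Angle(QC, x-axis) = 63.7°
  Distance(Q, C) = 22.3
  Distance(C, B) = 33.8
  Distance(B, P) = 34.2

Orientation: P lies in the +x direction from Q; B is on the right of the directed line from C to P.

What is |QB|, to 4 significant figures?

21.00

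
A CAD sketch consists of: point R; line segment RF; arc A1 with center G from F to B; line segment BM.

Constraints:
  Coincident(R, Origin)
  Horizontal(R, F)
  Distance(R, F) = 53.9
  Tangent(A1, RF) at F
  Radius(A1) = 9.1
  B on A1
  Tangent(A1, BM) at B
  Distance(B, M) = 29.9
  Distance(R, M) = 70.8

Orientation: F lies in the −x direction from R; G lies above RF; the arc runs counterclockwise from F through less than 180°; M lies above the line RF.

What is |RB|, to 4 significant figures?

47.47

R is at the origin; R and F share the same y with |RF| = 53.9 and F on the −x side, so F = (-53.90, 0.000). Since A1 is tangent to RF there, GF ⟂ RF, so G = F + (0, 9.1) = (-53.90, 9.100). Since GB ⟂ BM (tangency), |GM| = √(9.1² + 29.9²) = 31.25 regardless of where B sits on A1. So M lies on both circle(R, 70.8) and circle(G, 31.25); the above-RF intersection is M = (-58.40, 40.03). B is the foot of the tangent from M: B = (-45.67, 12.97).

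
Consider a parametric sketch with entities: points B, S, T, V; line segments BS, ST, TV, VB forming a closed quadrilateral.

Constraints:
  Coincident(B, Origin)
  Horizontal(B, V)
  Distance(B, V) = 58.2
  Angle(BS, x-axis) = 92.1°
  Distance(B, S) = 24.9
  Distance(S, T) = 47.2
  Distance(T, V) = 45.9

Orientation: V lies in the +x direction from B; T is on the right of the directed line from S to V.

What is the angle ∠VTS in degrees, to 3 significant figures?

87.1°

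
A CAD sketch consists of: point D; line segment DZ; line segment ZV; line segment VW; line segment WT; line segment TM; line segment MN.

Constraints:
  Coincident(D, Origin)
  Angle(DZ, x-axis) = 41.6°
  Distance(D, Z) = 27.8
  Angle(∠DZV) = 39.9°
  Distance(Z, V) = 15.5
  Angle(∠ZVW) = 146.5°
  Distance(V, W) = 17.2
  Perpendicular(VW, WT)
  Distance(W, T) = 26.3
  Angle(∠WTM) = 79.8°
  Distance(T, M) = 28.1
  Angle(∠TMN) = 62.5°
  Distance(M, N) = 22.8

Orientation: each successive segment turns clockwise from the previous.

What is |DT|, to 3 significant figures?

14.9

∠ZVW = 146.5° gives VW at -132° from the x-axis; with |VW| = 17.2, W = (6.99, -9.65). VW ⟂ WT, so WT runs at 138°; with |WT| = 26.3, T = (-12.6, 7.94). Then |DT| = |T − D| = 14.9.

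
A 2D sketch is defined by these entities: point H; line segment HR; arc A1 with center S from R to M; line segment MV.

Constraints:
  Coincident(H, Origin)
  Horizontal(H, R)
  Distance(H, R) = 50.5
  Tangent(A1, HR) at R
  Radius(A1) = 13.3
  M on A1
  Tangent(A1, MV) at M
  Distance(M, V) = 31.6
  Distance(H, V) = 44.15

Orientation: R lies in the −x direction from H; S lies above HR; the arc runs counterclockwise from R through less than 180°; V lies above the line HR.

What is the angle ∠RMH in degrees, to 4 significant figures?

136.2°

Checks: |SM| = 13.30 ✓; ∠(SM, MV) = 90.00° ✓; |MV| = 31.60 ✓; |HV| = 44.15 ✓.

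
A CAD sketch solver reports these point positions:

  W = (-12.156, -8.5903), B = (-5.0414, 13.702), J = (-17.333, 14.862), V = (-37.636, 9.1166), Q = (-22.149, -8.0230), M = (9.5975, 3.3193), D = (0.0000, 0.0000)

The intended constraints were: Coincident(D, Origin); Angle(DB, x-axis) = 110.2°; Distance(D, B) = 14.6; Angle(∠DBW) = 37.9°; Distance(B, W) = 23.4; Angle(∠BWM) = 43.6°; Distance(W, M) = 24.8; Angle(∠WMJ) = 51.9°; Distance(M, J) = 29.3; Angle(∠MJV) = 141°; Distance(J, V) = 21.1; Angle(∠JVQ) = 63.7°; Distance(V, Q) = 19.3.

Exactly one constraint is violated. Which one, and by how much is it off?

Distance(V, Q) = 19.3 — off by 3.80.

D = (0.00, 0.00) ✓; DB at 110.2° ✓; |DB| = 14.60 ✓; ∠DBW = 37.90° ✓; |BW| = 23.40 ✓; ∠BWM = 43.60° ✓; |WM| = 24.80 ✓; ∠WMJ = 51.90° ✓; |MJ| = 29.30 ✓; ∠MJV = 141.0° ✓; |JV| = 21.10 ✓; ∠JVQ = 63.70° ✓; |VQ| = 23.10 ✗.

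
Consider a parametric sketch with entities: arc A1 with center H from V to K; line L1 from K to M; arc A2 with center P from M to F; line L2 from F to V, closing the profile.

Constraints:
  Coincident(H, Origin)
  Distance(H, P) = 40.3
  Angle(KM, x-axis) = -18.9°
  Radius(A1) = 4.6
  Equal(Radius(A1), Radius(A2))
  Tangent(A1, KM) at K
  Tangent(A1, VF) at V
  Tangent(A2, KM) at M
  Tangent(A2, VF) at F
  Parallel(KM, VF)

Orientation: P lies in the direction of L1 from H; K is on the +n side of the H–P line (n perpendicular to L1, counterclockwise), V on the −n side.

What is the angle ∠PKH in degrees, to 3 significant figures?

83.5°

The slot axis is L1's direction at -18.9°, so u = (cos -18.9°, sin -18.9°) = (0.946, -0.324) and n = (−sin -18.9°, cos -18.9°) = (0.324, 0.946). H is at the origin and P lies 40.3 along u from H, so P = 40.3·u = (38.1, -13.1). Tangency of A1 to both parallel lines with radius 4.6 puts K and V at H ± 4.6·n: K = (1.49, 4.35), V = (-1.49, -4.35). Then cos ∠PKH = KP·KH / (|KP||KH|), giving 83.5°.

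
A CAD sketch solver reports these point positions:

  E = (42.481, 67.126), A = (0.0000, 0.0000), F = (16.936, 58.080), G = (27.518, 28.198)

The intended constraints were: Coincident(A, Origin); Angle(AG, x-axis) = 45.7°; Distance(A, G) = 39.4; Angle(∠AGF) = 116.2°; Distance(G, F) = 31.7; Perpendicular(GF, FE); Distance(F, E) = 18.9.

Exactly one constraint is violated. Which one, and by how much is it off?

Distance(F, E) = 18.9 — off by 8.20.

A = (0.00, 0.00) ✓; AG at 45.70° ✓; |AG| = 39.40 ✓; ∠AGF = 116.2° ✓; |GF| = 31.70 ✓; ∠(GF, FE) = 90.00° ✓; |FE| = 27.10 ✗.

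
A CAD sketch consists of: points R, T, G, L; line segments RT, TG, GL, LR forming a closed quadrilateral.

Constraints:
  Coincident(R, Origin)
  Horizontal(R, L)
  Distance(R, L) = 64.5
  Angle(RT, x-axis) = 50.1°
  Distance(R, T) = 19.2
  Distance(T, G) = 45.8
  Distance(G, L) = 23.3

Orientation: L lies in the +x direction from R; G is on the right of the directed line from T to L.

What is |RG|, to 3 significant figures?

49.3

Checks: |TG| = 45.80 ✓; |GL| = 23.30 ✓.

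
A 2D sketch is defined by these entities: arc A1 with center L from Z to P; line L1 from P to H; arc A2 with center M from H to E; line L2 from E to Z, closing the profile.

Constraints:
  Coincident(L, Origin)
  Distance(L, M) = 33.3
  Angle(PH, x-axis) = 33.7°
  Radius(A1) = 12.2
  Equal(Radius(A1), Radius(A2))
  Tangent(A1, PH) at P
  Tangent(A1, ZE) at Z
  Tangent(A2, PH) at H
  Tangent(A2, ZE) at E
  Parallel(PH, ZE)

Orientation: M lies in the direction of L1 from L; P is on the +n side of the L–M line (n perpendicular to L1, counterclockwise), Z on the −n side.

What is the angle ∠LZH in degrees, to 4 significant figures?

53.77°

Tangency of A1 to both parallel lines with radius 12.2 puts P and Z at L ± 12.2·n: P = (-6.769, 10.15), Z = (6.769, -10.15). Equal radii place H and E the same way about M: H = M + 12.2·n = (20.93, 28.63), E = M − 12.2·n = (34.47, 8.326). Then cos ∠LZH = ZL·ZH / (|ZL||ZH|), giving 53.77°.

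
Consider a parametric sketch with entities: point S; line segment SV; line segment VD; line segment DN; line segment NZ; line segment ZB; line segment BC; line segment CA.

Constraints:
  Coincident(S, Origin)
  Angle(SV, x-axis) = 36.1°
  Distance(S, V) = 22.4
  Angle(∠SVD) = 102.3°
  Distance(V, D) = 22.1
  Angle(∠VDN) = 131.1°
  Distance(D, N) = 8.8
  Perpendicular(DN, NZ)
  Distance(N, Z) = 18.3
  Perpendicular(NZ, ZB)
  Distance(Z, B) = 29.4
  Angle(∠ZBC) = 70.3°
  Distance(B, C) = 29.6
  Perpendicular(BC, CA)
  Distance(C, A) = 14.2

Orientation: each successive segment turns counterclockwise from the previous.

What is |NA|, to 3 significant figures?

7.71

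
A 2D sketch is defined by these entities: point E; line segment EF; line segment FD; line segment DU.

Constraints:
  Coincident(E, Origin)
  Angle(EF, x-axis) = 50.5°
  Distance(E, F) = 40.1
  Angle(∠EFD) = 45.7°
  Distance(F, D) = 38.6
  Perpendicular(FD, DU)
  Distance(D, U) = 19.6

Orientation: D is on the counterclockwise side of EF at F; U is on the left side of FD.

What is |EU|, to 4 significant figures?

13.96

∠EFD = 45.7°, so FD runs at 50.5° + (180° − 45.7°) = 184.8° from the x-axis; with |FD| = 38.6, D = F + 38.6·(cos 184.8°, sin 184.8°) = (-12.96, 27.71). FD is perpendicular to DU; with |DU| = 19.6 on the left of FD, U = D + 19.6·(0.08368, -0.9965) = (-11.32, 8.181). Then |EU| = |U − E| = 13.96.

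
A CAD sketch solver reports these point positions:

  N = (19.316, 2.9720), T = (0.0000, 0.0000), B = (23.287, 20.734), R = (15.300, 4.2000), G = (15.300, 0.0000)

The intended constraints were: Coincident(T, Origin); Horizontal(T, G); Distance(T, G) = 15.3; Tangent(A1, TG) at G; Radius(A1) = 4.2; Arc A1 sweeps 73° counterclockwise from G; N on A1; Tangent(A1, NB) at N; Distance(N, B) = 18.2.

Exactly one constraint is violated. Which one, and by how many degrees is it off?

Tangent(A1, NB) at N — off by 4.40°.

T = (0.00, 0.00) ✓; T.y = 0.00, G.y = 0.00 ✓; |TG| = 15.30 ✓; ∠(RG, GT) = 90.00° ✓; |RG| = 4.200 ✓; bearing(R→N) − bearing(R→G) = 73.00° ✓; |RN| = 4.200 ✓; ∠(RN, NB) = 85.60° ✗; |NB| = 18.20 ✓.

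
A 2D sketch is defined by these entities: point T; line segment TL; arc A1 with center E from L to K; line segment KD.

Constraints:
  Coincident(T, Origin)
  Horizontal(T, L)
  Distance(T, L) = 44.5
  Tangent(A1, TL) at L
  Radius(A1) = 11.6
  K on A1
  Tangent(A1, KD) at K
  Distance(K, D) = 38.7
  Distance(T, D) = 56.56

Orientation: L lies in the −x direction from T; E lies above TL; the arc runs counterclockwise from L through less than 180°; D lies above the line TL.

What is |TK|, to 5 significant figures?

34.545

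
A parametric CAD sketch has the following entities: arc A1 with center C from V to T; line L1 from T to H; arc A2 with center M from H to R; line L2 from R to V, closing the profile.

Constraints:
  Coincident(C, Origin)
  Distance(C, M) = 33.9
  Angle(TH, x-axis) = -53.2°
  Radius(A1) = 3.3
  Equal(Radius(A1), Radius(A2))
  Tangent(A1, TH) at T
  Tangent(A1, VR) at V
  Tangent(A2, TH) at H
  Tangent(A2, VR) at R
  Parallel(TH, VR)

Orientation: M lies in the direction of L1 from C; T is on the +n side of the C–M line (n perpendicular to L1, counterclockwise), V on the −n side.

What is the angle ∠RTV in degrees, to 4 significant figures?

78.98°

The slot axis is L1's direction at -53.2°, so u = (cos -53.2°, sin -53.2°) = (0.5990, -0.8007) and n = (−sin -53.2°, cos -53.2°) = (0.8007, 0.5990). C is at the origin and M lies 33.9 along u from C, so M = 33.9·u = (20.31, -27.14). Tangency of A1 to both parallel lines with radius 3.3 puts T and V at C ± 3.3·n: T = (2.642, 1.977), V = (-2.642, -1.977). Equal radii place H and R the same way about M: H = M + 3.3·n = (22.95, -25.17), R = M − 3.3·n = (17.66, -29.12). Then cos ∠RTV = TR·TV / (|TR||TV|), giving 78.98°.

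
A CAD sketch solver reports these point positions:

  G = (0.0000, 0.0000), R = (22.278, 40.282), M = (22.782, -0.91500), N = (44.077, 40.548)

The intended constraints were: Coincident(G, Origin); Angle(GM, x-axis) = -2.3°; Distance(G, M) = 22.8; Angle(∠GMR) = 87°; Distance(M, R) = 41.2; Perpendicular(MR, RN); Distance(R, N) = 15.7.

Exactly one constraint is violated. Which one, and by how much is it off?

Distance(R, N) = 15.7 — off by 6.10.

G = (0.00, 0.00) ✓; GM at -2.300° ✓; |GM| = 22.80 ✓; ∠GMR = 87.00° ✓; |MR| = 41.20 ✓; ∠(MR, RN) = 90.00° ✓; |RN| = 21.80 ✗.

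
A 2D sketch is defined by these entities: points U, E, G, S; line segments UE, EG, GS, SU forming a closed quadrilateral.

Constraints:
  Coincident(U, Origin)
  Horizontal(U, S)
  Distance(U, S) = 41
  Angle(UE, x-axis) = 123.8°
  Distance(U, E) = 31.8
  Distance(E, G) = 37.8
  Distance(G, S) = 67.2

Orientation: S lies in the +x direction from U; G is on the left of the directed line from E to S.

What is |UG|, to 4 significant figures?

56.92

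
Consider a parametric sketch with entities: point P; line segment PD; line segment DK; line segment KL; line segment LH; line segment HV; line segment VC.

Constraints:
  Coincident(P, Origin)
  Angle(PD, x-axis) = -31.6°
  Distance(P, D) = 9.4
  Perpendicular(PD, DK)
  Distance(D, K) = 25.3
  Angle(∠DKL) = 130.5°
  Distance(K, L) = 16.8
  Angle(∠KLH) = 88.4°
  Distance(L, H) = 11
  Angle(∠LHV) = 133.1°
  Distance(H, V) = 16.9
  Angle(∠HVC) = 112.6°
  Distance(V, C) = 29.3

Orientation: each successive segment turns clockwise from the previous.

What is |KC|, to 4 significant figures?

24.40

∠LHV = 133.1° gives HV at 50.40° from the x-axis; with |HV| = 16.9, V = (-12.47, -5.141). ∠HVC = 112.6° gives VC at -17.00° from the x-axis; with |VC| = 29.3, C = (15.55, -13.71). Then |KC| = |C − K| = 24.40.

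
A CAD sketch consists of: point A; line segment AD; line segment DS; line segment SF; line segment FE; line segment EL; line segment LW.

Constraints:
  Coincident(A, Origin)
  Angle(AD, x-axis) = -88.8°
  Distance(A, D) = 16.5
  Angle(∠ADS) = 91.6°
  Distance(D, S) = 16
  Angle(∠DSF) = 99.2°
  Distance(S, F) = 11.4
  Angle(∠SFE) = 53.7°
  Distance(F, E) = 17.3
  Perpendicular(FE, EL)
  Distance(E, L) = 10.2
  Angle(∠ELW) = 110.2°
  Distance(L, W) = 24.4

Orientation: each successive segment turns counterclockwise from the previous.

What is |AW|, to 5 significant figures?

37.142

A is at the origin; AD runs at -88.8° with length 16.5, so D = (0.34555, -16.496). ∠ADS = 91.6° gives DS at -0.40000° from the x-axis; with |DS| = 16.0, S = (16.345, -16.608). ∠DSF = 99.2° gives SF at 80.400° from the x-axis; with |SF| = 11.4, F = (18.246, -5.3677). ∠SFE = 53.7° gives FE at -153.30° from the x-axis; with |FE| = 17.3, E = (2.7910, -13.141). The perpendicularity gives EL at right angles to FE, so EL runs at -63.300°; with |EL| = 10.2, L = (7.3741, -22.253). ∠ELW = 110.2° gives LW at 6.5000° from the x-axis; with |LW| = 24.4, W = (31.617, -19.491). Then |AW| = |W − A| = 37.142.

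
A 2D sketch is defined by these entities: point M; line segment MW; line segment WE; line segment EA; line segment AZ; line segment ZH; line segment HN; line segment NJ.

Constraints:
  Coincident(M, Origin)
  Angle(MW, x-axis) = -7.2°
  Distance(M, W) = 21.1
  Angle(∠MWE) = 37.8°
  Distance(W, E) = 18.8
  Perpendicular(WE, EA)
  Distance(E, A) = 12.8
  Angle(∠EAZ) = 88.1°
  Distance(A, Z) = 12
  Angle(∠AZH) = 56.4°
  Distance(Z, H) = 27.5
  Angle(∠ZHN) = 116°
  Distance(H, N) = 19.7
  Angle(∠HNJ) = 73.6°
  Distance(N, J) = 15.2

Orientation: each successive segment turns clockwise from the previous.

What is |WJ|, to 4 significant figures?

36.24

M is at the origin; MW runs at -7.2° with length 21.1, so W = (20.93, -2.645). ∠MWE = 37.8° gives WE at -149.4° from the x-axis; with |WE| = 18.8, E = (4.752, -12.21). WE is perpendicular to EA, so EA runs at 120.6°; with |EA| = 12.8, A = (-1.764, -1.197). ∠EAZ = 88.1° gives AZ at 28.70° from the x-axis; with |AZ| = 12.0, Z = (8.762, 4.566). ∠AZH = 56.4° gives ZH at -94.90° from the x-axis; with |ZH| = 27.5, H = (6.413, -22.83). ∠ZHN = 116.0° gives HN at -158.9° from the x-axis; with |HN| = 19.7, N = (-11.97, -29.93). ∠HNJ = 73.6° gives NJ at 94.70° from the x-axis; with |NJ| = 15.2, J = (-13.21, -14.78). Then |WJ| = |J − W| = 36.24.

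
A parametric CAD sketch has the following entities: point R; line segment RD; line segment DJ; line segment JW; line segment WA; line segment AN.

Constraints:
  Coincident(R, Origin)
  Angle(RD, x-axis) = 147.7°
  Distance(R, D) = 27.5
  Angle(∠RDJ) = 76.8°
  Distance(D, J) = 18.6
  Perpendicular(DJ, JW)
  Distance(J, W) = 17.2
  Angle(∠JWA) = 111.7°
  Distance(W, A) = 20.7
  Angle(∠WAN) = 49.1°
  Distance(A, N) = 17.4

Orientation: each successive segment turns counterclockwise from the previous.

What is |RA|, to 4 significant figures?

7.174

R is at the origin; RD runs at 147.7° with length 27.5, so D = (-23.24, 14.69). ∠RDJ = 76.8° gives DJ at -109.1° from the x-axis; with |DJ| = 18.6, J = (-29.33, -2.881). DJ ⟂ JW, so JW runs at -19.10°; with |JW| = 17.2, W = (-13.08, -8.510). ∠JWA = 111.7° gives WA at 49.20° from the x-axis; with |WA| = 20.7, A = (0.4480, 7.160). Then |RA| = |A − R| = 7.174.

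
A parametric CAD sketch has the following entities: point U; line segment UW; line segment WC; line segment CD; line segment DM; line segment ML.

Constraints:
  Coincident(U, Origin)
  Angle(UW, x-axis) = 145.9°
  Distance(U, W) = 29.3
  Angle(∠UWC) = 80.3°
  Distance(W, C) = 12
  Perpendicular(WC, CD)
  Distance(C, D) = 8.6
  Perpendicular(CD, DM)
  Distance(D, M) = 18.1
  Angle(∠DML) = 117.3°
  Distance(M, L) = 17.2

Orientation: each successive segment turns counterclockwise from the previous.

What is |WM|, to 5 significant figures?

10.544

U is at the origin; UW runs at 145.9° with length 29.3, so W = (-24.262, 16.427). ∠UWC = 80.3° gives WC at -114.40° from the x-axis; with |WC| = 12.0, C = (-29.219, 5.4985). WC ⟂ CD, so CD runs at -24.400°; with |CD| = 8.6, D = (-21.388, 1.9458). CD ⟂ DM, so DM runs at 65.600°; with |DM| = 18.1, M = (-13.910, 18.429). Then |WM| = |M − W| = 10.544.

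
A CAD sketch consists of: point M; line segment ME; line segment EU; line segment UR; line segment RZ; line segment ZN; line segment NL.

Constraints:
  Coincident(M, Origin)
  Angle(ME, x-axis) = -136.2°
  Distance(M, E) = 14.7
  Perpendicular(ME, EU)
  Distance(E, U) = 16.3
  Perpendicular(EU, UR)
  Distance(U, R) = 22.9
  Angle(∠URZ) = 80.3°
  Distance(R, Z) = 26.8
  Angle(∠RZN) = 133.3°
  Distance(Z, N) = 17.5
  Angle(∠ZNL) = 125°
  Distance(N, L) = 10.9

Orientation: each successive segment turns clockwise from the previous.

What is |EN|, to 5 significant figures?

20.164

∠URZ = 80.3° gives RZ at -55.900° from the x-axis; with |RZ| = 26.8, Z = (9.6616, -4.7518). ∠RZN = 133.3° gives ZN at -102.60° from the x-axis; with |ZN| = 17.5, N = (5.8441, -21.830). Then |EN| = |N − E| = 20.164.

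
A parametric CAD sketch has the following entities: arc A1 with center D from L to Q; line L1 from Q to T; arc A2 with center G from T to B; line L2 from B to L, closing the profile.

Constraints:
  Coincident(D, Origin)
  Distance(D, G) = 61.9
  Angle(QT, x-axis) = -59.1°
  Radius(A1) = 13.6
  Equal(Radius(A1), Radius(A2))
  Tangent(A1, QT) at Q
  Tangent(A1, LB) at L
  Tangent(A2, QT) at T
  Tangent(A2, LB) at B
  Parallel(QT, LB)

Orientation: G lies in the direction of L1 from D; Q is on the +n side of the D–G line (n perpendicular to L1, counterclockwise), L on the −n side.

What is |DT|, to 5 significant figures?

63.376

The slot axis is L1's direction at -59.1°, so u = (cos -59.1°, sin -59.1°) = (0.51354, -0.85806) and n = (−sin -59.1°, cos -59.1°) = (0.85806, 0.51354). D is at the origin and G lies 61.9 along u from D, so G = 61.9·u = (31.788, -53.114). Tangency of A1 to both parallel lines with radius 13.6 puts Q and L at D ± 13.6·n: Q = (11.670, 6.9842), L = (-11.670, -6.9842). Equal radii place T and B the same way about G: T = G + 13.6·n = (43.458, -46.130), B = G − 13.6·n = (20.119, -60.098). Then |DT| = |T − D| = 63.376.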